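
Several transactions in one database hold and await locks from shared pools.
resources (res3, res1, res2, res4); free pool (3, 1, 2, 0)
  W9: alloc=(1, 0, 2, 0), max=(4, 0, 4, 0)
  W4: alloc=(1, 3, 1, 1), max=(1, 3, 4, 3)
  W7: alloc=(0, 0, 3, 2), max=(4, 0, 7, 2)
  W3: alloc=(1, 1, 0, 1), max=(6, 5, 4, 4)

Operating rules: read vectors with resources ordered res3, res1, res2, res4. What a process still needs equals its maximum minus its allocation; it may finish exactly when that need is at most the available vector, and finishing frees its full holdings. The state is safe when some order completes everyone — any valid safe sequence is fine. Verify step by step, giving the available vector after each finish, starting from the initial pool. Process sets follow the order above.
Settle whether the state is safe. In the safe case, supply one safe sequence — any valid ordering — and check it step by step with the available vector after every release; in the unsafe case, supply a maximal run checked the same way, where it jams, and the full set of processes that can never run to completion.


SAFE. One safe sequence: W9, W7, W4, W3.
Key observation: reading the order forward, W9 is the first process whose need (3, 0, 2, 0) meets the free pool (3, 1, 2, 0) exactly on a resource it requests.
Step-by-step check:
  pool = (3, 1, 2, 0)
  run W9 (needs (3, 0, 2, 0), free (3, 1, 2, 0)); after release of (1, 0, 2, 0) the pool is (4, 1, 4, 0)
  run W7 (needs (4, 0, 4, 0), free (4, 1, 4, 0)); after release of (0, 0, 3, 2) the pool is (4, 1, 7, 2)
  run W4 (needs (0, 0, 3, 2), free (4, 1, 7, 2)); after release of (1, 3, 1, 1) the pool is (5, 4, 8, 3)
  run W3 (needs (5, 4, 4, 3), free (5, 4, 8, 3)); after release of (1, 1, 0, 1) the pool is (6, 5, 8, 4)


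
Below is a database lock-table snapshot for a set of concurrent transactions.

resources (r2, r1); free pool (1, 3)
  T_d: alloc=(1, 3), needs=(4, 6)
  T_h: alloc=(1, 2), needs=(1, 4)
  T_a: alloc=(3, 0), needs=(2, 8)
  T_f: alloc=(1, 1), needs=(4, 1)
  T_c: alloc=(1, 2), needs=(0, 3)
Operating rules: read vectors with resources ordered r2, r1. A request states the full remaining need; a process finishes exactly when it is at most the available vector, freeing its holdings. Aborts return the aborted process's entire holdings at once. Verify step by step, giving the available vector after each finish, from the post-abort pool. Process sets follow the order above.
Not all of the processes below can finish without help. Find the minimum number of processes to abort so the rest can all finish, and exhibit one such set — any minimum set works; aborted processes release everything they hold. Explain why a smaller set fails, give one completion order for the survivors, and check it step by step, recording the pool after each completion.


The answer: abort T_a.
Key observation: before aborting T_a, T_f was permanently blocked — no order could ever run it; afterwards it completes at step 3.
Why nothing smaller works: aborting no one leaves the state deadlocked as given.
The survivors complete as T_c, T_h, T_f, T_d. Walking it through (starting from the post-abort pool):
  pool = (4, 3)
  run T_c (needs (0, 3), free (4, 3)); after release of (1, 2) the pool is (5, 5)
  run T_h (needs (1, 4), free (5, 5)); after release of (1, 2) the pool is (6, 7)
  run T_f (needs (4, 1), free (6, 7)); after release of (1, 1) the pool is (7, 8)
  run T_d (needs (4, 6), free (7, 8)); after release of (1, 3) the pool is (8, 11)


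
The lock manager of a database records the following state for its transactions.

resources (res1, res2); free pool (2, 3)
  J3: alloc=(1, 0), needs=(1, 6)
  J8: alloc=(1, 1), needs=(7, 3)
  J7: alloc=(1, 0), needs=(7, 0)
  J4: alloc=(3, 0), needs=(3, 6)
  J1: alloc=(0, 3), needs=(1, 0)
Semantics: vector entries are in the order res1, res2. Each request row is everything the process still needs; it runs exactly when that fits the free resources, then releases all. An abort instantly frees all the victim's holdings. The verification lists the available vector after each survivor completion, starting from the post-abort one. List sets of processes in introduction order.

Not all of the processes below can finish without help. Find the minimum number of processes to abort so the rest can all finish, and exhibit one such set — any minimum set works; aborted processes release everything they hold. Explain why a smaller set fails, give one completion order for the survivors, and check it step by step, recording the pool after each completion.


Minimum abort set: J8.
Key observation: before aborting J8, J7 was permanently blocked — no order could ever run it; afterwards it completes at step 4.
Minimality: the empty abort set fails — the state is deadlocked as it stands.
The survivors complete as J1, J4, J3, J7. Verifying each step (starting from the post-abort pool):
  pool = (3, 4)
  run J1 (needs (1, 0), free (3, 4)); after release of (0, 3) the pool is (3, 7)
  run J4 (needs (3, 6), free (3, 7)); after release of (3, 0) the pool is (6, 7)
  run J3 (needs (1, 6), free (6, 7)); after release of (1, 0) the pool is (7, 7)
  run J7 (needs (7, 0), free (7, 7)); after release of (1, 0) the pool is (8, 7)


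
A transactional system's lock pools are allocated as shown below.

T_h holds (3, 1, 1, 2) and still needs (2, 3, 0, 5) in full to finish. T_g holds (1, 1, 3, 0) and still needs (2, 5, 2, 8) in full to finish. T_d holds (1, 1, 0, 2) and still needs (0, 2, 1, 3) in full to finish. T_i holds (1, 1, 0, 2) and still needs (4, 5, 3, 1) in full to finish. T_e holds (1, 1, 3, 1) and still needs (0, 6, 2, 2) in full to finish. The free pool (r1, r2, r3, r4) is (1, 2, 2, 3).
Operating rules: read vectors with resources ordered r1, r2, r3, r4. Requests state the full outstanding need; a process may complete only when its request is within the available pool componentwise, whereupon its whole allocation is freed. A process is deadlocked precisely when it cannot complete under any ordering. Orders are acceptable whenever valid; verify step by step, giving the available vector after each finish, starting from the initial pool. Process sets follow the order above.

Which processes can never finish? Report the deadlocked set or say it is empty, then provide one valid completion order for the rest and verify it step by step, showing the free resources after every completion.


Deadlocked: T_g, T_i and T_e.
Key observation: r2 is the bottleneck — with T_d, T_h done the pool holds (5, 4, 3, 7), short of every remaining need.
The rest can finish in the order T_d, T_h. Walking it through:
  pool = (1, 2, 2, 3)
  T_d needs (0, 2, 1, 3) <= (1, 2, 2, 3) -> finishes; pool += (1, 1, 0, 2) = (2, 3, 2, 5)
  T_h needs (2, 3, 0, 5) <= (2, 3, 2, 5) -> finishes; pool += (3, 1, 1, 2) = (5, 4, 3, 7)
The blocked processes can never fit:
  blocked: T_g wants (2, 5, 2, 8), pool (5, 4, 3, 7) — not enough r2 and r4
  blocked: T_i wants (4, 5, 3, 1), pool (5, 4, 3, 7) — not enough r2
  blocked: T_e wants (0, 6, 2, 2), pool (5, 4, 3, 7) — not enough r2


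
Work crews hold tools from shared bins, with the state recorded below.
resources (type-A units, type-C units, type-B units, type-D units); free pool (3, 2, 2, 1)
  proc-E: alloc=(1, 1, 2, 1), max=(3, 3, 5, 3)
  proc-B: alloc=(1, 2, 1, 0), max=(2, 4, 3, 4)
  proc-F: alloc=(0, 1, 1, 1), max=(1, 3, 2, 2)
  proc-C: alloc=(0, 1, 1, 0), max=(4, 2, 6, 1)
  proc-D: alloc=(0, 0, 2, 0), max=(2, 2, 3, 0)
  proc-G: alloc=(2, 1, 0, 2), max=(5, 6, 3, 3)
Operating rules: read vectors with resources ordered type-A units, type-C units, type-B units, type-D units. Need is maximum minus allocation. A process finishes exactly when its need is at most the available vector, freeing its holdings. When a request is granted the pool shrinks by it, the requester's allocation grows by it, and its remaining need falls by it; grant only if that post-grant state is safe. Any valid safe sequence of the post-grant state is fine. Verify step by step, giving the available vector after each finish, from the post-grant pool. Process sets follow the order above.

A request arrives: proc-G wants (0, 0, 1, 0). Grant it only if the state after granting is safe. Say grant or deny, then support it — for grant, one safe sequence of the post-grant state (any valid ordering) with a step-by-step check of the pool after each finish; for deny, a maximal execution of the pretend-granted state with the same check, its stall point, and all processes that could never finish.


GRANT — the state after the grant stays safe, e.g. via proc-F, proc-D, proc-E, proc-C, proc-G, proc-B.
Key observation: after the grant the pool drops to (3, 2, 1, 1), which still lets proc-F finish first and unwind the rest.
Verifying the post-grant state step by step:
  pool = (3, 2, 1, 1)
  proc-F needs (1, 2, 1, 1) <= (3, 2, 1, 1) -> finishes; pool += (0, 1, 1, 1) = (3, 3, 2, 2)
  proc-D needs (2, 2, 1, 0) <= (3, 3, 2, 2) -> finishes; pool += (0, 0, 2, 0) = (3, 3, 4, 2)
  proc-E needs (2, 2, 3, 2) <= (3, 3, 4, 2) -> finishes; pool += (1, 1, 2, 1) = (4, 4, 6, 3)
  proc-C needs (4, 1, 5, 1) <= (4, 4, 6, 3) -> finishes; pool += (0, 1, 1, 0) = (4, 5, 7, 3)
  proc-G needs (3, 5, 2, 1) <= (4, 5, 7, 3) -> finishes; pool += (2, 1, 1, 2) = (6, 6, 8, 5)
  proc-B needs (1, 2, 2, 4) <= (6, 6, 8, 5) -> finishes; pool += (1, 2, 1, 0) = (7, 8, 9, 5)


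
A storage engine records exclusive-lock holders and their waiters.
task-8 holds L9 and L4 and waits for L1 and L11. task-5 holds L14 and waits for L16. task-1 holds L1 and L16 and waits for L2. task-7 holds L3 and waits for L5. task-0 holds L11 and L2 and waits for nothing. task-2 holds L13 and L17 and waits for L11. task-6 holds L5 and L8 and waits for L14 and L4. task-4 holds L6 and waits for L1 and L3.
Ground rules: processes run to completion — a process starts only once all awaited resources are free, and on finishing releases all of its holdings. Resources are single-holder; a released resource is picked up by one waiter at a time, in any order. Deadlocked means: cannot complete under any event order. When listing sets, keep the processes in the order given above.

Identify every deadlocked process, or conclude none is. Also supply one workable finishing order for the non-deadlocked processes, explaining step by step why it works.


The deadlocked set is empty.
Key observation: the waits form no ring: some process can always run, and its releases unblock the others one by one.
One completion order for the rest: task-0, task-1, task-8, task-2, task-5, task-6, task-7, task-4.
Check, step by step:
  task-0 waits on nothing -> runs at once and releases L11 and L2
  run task-1 (all its waits — L2 — are resolved); releases L1 and L16
  run task-8 (all its waits — L1 and L11 — are resolved); releases L9 and L4
  run task-2 (all its waits — L11 — are resolved); releases L13 and L17
  run task-5 (all its waits — L16 — are resolved); releases L14
  run task-6 (all its waits — L14 and L4 — are resolved); releases L5 and L8
  run task-7 (all its waits — L5 — are resolved); releases L3
  run task-4 (all its waits — L1 and L3 — are resolved); releases L6


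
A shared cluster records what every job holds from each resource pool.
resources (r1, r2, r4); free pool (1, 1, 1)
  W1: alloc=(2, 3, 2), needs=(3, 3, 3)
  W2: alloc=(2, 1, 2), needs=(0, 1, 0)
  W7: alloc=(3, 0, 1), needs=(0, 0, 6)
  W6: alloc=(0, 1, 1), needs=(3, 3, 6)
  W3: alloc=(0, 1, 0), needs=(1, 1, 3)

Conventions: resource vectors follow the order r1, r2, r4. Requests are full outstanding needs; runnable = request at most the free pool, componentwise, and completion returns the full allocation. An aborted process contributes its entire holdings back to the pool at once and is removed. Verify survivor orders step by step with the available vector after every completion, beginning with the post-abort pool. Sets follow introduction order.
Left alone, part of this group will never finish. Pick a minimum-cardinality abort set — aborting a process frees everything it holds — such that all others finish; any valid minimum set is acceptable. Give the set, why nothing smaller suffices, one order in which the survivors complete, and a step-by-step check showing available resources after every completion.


Abort W7.
Key observation: aborting W7 returns (3, 0, 1), and W6 — hopeless before — runs at step 4 with the returned capacity in the pool.
Minimality: the empty abort set fails — the state is deadlocked as it stands.
The survivors complete as W2, W3, W1, W6. Check, step by step (starting from the post-abort pool):
  pool = (4, 1, 2)
  run W2 (needs (0, 1, 0), free (4, 1, 2)); after release of (2, 1, 2) the pool is (6, 2, 4)
  run W3 (needs (1, 1, 3), free (6, 2, 4)); after release of (0, 1, 0) the pool is (6, 3, 4)
  run W1 (needs (3, 3, 3), free (6, 3, 4)); after release of (2, 3, 2) the pool is (8, 6, 6)
  run W6 (needs (3, 3, 6), free (8, 6, 6)); after release of (0, 1, 1) the pool is (8, 7, 7)


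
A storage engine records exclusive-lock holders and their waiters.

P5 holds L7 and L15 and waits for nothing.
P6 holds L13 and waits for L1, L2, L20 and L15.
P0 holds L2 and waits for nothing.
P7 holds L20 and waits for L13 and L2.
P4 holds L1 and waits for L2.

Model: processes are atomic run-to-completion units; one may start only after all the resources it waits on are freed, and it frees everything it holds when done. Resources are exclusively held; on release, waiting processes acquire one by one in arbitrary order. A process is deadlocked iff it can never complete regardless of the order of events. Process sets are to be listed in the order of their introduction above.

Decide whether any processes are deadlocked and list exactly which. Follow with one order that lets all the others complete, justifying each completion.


Deadlocked: P6 and P7.
Key observation: the waits loop around P6 -> P7 -> P6 with no way out; no other process is dragged down with it.
A valid finishing order for the others: P5, P0, P4.
Walking it through:
  P5 waits on nothing -> runs at once and releases L7 and L15
  P0 waits on nothing -> runs at once and releases L2
  run P4 (all its waits — L2 — are resolved); releases L1


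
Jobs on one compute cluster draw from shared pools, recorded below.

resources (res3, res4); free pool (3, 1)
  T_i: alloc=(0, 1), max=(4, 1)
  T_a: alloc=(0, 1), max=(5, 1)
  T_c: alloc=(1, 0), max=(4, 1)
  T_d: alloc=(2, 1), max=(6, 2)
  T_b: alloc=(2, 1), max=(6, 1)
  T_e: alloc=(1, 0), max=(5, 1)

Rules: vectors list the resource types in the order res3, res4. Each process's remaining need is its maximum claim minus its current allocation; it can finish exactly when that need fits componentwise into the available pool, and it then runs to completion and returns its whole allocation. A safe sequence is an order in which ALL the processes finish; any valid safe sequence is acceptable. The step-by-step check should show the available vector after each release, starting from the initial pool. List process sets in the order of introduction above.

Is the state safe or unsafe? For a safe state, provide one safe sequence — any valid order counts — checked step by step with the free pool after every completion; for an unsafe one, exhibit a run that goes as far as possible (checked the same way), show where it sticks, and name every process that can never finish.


SAFE. One safe sequence: T_c, T_e, T_i, T_d, T_b, T_a.
Key observation: reading the order forward, T_c is the first process whose need (3, 1) meets the free pool (3, 1) exactly on a resource it requests.
Walking it through:
  pool = (3, 1)
  run T_c (needs (3, 1), free (3, 1)); after release of (1, 0) the pool is (4, 1)
  run T_e (needs (4, 1), free (4, 1)); after release of (1, 0) the pool is (5, 1)
  run T_i (needs (4, 0), free (5, 1)); after release of (0, 1) the pool is (5, 2)
  run T_d (needs (4, 1), free (5, 2)); after release of (2, 1) the pool is (7, 3)
  run T_b (needs (4, 0), free (7, 3)); after release of (2, 1) the pool is (9, 4)
  run T_a (needs (5, 0), free (9, 4)); after release of (0, 1) the pool is (9, 5)


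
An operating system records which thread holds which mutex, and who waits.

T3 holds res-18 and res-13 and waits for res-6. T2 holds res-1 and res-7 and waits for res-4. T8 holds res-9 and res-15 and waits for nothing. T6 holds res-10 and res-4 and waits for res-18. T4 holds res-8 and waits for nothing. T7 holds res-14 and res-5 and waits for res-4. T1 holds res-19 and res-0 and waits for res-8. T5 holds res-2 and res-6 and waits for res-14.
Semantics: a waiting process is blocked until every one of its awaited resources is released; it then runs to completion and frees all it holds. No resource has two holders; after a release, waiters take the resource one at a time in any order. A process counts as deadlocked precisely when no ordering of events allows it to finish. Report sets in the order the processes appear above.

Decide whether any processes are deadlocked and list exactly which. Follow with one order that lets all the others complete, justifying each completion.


Deadlocked set: T3, T2, T6, T7 and T5.
Key observation: T3 -> T5 -> T7 -> T6 -> T3 is a circular wait — nothing in it can go first; T2 waits into the deadlock from upstream.
A valid finishing order for the others: T4, T1, T8.
Check, step by step:
  T4: no waits; runs immediately, freeing res-8
  run T1 (all its waits — res-8 — are resolved); releases res-19 and res-0
  T8: no waits; runs immediately, freeing res-9 and res-15


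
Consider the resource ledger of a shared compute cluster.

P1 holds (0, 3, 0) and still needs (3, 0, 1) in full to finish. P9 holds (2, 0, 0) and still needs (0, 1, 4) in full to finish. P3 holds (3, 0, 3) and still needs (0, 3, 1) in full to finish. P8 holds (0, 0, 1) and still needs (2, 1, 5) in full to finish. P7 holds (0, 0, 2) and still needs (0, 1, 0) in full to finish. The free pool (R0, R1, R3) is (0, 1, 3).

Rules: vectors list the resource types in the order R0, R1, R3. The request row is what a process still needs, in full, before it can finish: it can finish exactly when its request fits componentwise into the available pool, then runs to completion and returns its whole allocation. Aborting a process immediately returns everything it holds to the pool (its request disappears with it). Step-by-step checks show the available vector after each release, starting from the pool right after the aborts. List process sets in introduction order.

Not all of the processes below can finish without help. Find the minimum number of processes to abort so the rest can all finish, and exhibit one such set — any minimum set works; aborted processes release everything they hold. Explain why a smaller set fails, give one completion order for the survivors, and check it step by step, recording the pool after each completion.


The answer: abort P3.
Key observation: no ordering could ever have run P1 before the abort of P3; with (3, 0, 3) back in the pool it fits at step 3.
Minimality: the empty abort set fails — the state is deadlocked as it stands.
Survivors finish in the order: P7, P8, P1, P9. Check, step by step (pool after the aborts first):
  pool = (3, 1, 6)
  P7 needs (0, 1, 0) <= (3, 1, 6) -> finishes; pool += (0, 0, 2) = (3, 1, 8)
  P8 needs (2, 1, 5) <= (3, 1, 8) -> finishes; pool += (0, 0, 1) = (3, 1, 9)
  P1 needs (3, 0, 1) <= (3, 1, 9) -> finishes; pool += (0, 3, 0) = (3, 4, 9)
  P9 needs (0, 1, 4) <= (3, 4, 9) -> finishes; pool += (2, 0, 0) = (5, 4, 9)


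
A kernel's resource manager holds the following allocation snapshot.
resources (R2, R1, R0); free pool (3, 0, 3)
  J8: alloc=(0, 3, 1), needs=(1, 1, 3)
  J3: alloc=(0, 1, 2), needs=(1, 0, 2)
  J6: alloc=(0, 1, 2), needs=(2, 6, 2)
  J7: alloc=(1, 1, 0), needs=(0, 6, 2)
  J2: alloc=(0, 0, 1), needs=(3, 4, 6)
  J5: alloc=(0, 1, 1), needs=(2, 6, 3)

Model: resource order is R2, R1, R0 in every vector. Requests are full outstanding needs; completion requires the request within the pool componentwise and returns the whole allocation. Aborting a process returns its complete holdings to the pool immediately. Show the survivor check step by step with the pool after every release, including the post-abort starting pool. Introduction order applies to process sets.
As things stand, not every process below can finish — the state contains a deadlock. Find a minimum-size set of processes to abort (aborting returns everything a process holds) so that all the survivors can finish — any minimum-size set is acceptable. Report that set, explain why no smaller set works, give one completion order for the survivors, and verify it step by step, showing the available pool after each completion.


Abort J6 and J5.
Key observation: J7 could never have finished before the abort; with (0, 2, 3) returned by J6 and J5, it fits at step 4.
Why nothing smaller works — every single abort fails: J8 alone leaves J6 blocked (short on R1); J3 alone leaves J6 blocked (short on R1); J6 alone leaves J7 blocked (short on R1); J7 alone leaves J6 blocked (short on R1); J2 alone leaves J6 blocked (short on R1); J5 alone leaves J6 blocked (short on R1).
One survivor order: J8, J3, J2, J7. Verifying each step (post-abort pool first):
  pool = (3, 2, 6)
  J8: need (1, 1, 3) fits (3, 2, 6); releases (0, 3, 1), pool now (3, 5, 7)
  J3: need (1, 0, 2) fits (3, 5, 7); releases (0, 1, 2), pool now (3, 6, 9)
  J2: need (3, 4, 6) fits (3, 6, 9); releases (0, 0, 1), pool now (3, 6, 10)
  J7: need (0, 6, 2) fits (3, 6, 10); releases (1, 1, 0), pool now (4, 7, 10)


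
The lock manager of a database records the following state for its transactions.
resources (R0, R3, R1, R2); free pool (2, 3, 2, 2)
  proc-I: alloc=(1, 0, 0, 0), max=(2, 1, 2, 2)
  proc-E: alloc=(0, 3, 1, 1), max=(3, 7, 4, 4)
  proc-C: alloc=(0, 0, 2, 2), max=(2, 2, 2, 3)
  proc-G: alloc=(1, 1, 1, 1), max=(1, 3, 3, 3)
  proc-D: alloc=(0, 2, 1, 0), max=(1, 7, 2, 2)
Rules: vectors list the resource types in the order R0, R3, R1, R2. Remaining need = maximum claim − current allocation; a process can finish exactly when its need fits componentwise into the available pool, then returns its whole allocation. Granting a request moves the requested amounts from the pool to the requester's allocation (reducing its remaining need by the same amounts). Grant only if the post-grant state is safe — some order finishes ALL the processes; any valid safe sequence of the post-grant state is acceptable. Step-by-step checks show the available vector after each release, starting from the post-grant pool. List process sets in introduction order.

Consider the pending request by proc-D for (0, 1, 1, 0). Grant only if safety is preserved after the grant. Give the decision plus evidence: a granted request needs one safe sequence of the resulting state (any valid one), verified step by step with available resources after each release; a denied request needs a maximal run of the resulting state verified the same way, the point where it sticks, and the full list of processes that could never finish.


DENY. Granting would leave the state unsafe.
Key observation: the wall is R3: completing proc-C, proc-I, proc-G brings the pool only to (4, 3, 4, 5), and all the rest need more.
Pretend the grant happened; the run proc-C, proc-I, proc-G goes as far as possible. Walking it through:
  pool = (2, 2, 1, 2)
  proc-C: need (2, 2, 0, 1) fits (2, 2, 1, 2); releases (0, 0, 2, 2), pool now (2, 2, 3, 4)
  proc-I: need (1, 1, 2, 2) fits (2, 2, 3, 4); releases (1, 0, 0, 0), pool now (3, 2, 3, 4)
  proc-G: need (0, 2, 2, 2) fits (3, 2, 3, 4); releases (1, 1, 1, 1), pool now (4, 3, 4, 5)
  proc-E still needs (3, 4, 3, 3) but only (4, 3, 4, 5) is free — short on R3
  proc-D still needs (1, 4, 0, 2) but only (4, 3, 4, 5) is free — short on R3
Processes that could never finish after the grant: proc-E and proc-D.


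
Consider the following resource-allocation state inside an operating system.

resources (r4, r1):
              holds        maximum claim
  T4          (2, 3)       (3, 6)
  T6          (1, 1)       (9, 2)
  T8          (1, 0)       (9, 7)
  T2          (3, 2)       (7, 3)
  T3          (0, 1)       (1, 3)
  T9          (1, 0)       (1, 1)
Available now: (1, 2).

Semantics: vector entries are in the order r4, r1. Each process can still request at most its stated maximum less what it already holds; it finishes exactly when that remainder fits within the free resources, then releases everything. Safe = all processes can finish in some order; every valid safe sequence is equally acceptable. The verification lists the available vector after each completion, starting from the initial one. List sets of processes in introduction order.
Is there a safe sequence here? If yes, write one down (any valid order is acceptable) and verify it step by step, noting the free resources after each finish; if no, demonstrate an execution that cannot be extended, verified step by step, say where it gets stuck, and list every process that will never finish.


UNSAFE — no complete ordering exists.
Key observation: r4 is the bottleneck — with T3, T4, T9, T2 done the pool holds (7, 8), short of every remaining need.
A maximal execution: T3, T4, T9, T2 — then nothing else fits. Verifying each step:
  pool = (1, 2)
  T3 needs (1, 2) <= (1, 2) -> finishes; pool += (0, 1) = (1, 3)
  T4 needs (1, 3) <= (1, 3) -> finishes; pool += (2, 3) = (3, 6)
  T9 needs (0, 1) <= (3, 6) -> finishes; pool += (1, 0) = (4, 6)
  T2 needs (4, 1) <= (4, 6) -> finishes; pool += (3, 2) = (7, 8)
  T6 cannot run: need (8, 1) vs free (7, 8) (insufficient r4)
  T8 cannot run: need (8, 7) vs free (7, 8) (insufficient r4)
Never able to finish: T6 and T8.


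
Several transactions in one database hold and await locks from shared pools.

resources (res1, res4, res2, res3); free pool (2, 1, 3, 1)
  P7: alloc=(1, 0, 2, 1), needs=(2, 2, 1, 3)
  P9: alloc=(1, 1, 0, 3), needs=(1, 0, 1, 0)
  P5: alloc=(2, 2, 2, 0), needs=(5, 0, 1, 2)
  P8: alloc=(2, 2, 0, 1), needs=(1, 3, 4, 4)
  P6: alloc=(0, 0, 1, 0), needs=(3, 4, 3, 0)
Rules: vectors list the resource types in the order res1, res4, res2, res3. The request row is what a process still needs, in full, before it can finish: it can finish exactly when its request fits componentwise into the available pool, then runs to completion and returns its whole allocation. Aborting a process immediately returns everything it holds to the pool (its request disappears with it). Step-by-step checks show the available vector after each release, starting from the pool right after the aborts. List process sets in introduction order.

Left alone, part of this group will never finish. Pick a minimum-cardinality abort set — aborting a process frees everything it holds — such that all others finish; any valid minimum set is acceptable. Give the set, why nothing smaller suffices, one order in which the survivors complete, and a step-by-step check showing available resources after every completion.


Abort P8.
Key observation: P6 was stuck for good until P8 gave back (2, 2, 0, 1); in the order shown it finishes at step 2.
Minimality: the empty abort set fails — the state is deadlocked as it stands.
One survivor order: P9, P6, P5, P7. Step-by-step check (post-abort pool first):
  pool = (4, 3, 3, 2)
  P9: need (1, 0, 1, 0) fits (4, 3, 3, 2); releases (1, 1, 0, 3), pool now (5, 4, 3, 5)
  P6: need (3, 4, 3, 0) fits (5, 4, 3, 5); releases (0, 0, 1, 0), pool now (5, 4, 4, 5)
  P5: need (5, 0, 1, 2) fits (5, 4, 4, 5); releases (2, 2, 2, 0), pool now (7, 6, 6, 5)
  P7: need (2, 2, 1, 3) fits (7, 6, 6, 5); releases (1, 0, 2, 1), pool now (8, 6, 8, 6)


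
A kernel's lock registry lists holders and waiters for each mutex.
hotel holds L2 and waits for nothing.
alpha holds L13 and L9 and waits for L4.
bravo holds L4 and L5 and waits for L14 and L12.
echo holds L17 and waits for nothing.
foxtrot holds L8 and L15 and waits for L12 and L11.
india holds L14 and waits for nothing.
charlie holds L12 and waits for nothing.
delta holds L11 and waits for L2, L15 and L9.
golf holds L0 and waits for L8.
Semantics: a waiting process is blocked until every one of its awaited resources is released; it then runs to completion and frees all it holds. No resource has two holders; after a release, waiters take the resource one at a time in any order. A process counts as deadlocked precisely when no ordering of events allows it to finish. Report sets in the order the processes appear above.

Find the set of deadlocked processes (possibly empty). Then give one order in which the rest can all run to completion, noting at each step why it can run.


Deadlocked: foxtrot, delta and golf.
Key observation: the cycle foxtrot -> delta -> foxtrot can never break — each member waits on the next; golf waits into the deadlock from upstream.
The rest can finish in the order echo, india, hotel, charlie, bravo, alpha.
Check, step by step:
  echo: no waits; runs immediately, freeing L17
  india: no waits; runs immediately, freeing L14
  hotel: no waits; runs immediately, freeing L2
  charlie: no waits; runs immediately, freeing L12
  run bravo (all its waits — L14 and L12 — are resolved); releases L4 and L5
  run alpha (all its waits — L4 — are resolved); releases L13 and L9


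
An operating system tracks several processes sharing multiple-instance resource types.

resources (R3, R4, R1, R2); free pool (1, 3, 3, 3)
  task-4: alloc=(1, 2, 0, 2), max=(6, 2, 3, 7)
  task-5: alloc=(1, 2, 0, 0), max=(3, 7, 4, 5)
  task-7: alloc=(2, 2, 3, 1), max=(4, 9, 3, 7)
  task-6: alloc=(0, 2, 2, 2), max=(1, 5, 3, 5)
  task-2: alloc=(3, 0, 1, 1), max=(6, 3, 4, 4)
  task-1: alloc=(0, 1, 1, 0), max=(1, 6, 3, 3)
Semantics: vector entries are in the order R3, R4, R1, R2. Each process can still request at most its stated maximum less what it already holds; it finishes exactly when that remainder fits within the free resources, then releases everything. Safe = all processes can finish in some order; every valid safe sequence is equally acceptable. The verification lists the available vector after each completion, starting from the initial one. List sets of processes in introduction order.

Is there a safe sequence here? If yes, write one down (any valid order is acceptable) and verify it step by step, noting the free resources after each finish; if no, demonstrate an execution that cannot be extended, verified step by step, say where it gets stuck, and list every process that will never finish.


UNSAFE — no complete ordering exists.
Key observation: even finishing task-6, task-1 leaves just (1, 6, 6, 5) free — too little R3 for any of the remaining processes.
Going as far as possible: task-6, task-1; after that, nothing fits. Walking it through:
  pool = (1, 3, 3, 3)
  task-6: need (1, 3, 1, 3) fits (1, 3, 3, 3); releases (0, 2, 2, 2), pool now (1, 5, 5, 5)
  task-1: need (1, 5, 2, 3) fits (1, 5, 5, 5); releases (0, 1, 1, 0), pool now (1, 6, 6, 5)
  task-4 cannot run: need (5, 0, 3, 5) vs free (1, 6, 6, 5) (insufficient R3)
  task-5 cannot run: need (2, 5, 4, 5) vs free (1, 6, 6, 5) (insufficient R3)
  task-7 cannot run: need (2, 7, 0, 6) vs free (1, 6, 6, 5) (insufficient R3, R4 and R2)
  task-2 cannot run: need (3, 3, 3, 3) vs free (1, 6, 6, 5) (insufficient R3)
Never able to finish: task-4, task-5, task-7 and task-2.


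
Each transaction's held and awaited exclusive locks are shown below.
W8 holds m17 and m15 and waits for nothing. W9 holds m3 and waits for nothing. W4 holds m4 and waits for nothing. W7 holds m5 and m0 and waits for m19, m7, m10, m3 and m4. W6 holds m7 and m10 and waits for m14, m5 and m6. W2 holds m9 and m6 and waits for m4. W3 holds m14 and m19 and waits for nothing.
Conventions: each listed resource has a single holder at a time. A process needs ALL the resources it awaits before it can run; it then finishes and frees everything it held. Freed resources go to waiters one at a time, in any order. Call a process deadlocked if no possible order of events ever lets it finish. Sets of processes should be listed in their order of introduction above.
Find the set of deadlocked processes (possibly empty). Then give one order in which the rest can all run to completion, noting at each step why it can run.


Deadlocked: W7 and W6.
Key observation: W7 -> W6 -> W7 is a circular wait — nothing in it can go first; no other process is dragged down with it.
The rest can finish in the order W3, W9, W4, W8, W2.
Verifying each step:
  W3 waits on nothing -> runs at once and releases m14 and m19
  W9 waits on nothing -> runs at once and releases m3
  W4 waits on nothing -> runs at once and releases m4
  W8 waits on nothing -> runs at once and releases m17 and m15
  run W2 (all its waits — m4 — are resolved); releases m9 and m6


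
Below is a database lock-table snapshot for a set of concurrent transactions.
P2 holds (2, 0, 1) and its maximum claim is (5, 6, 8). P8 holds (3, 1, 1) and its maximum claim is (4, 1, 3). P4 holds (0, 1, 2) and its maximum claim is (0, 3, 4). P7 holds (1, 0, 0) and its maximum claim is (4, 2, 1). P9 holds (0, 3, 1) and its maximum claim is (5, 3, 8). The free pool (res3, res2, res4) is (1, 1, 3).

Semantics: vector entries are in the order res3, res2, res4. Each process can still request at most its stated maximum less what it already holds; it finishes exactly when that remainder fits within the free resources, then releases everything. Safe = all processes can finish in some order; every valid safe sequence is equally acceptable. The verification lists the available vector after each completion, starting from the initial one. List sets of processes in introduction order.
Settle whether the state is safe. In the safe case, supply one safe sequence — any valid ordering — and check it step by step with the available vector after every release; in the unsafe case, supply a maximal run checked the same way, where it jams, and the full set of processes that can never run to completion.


The state is UNSAFE.
Key observation: res4 is the bottleneck — with P8, P7, P4 done the pool holds (5, 3, 6), short of every remaining need.
The run P8, P7, P4 cannot be extended any further. Step-by-step check:
  pool = (1, 1, 3)
  run P8 (needs (1, 0, 2), free (1, 1, 3)); after release of (3, 1, 1) the pool is (4, 2, 4)
  run P7 (needs (3, 2, 1), free (4, 2, 4)); after release of (1, 0, 0) the pool is (5, 2, 4)
  run P4 (needs (0, 2, 2), free (5, 2, 4)); after release of (0, 1, 2) the pool is (5, 3, 6)
  P2 still needs (3, 6, 7) but only (5, 3, 6) is free — short on res2 and res4
  P9 still needs (5, 0, 7) but only (5, 3, 6) is free — short on res4
Processes that can never finish: P2 and P9.


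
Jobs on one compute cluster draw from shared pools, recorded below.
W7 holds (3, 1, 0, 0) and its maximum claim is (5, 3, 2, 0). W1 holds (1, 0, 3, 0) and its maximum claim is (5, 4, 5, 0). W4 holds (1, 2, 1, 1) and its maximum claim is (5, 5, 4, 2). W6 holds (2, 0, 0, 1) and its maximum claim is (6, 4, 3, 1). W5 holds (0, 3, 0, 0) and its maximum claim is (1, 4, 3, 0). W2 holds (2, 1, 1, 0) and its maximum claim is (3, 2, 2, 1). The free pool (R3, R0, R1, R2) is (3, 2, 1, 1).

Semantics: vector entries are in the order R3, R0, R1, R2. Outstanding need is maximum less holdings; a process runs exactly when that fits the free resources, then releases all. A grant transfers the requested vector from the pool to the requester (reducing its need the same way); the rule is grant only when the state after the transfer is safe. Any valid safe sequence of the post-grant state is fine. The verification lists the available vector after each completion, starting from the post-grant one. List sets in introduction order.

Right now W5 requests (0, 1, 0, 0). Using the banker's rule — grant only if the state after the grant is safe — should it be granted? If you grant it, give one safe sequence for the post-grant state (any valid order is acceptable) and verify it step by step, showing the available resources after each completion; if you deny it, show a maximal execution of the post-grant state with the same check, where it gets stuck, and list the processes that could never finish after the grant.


DENY: after the grant no complete ordering would exist.
Key observation: after W2, W7 the pool peaks at (8, 3, 2, 1), and each blocked process is short somewhere: W1 on R0; W4 on R1; W6 on R0, R1; W5 on R1.
Pretend the grant happened; the run W2, W7 goes as far as possible. Walking it through:
  pool = (3, 1, 1, 1)
  W2: need (1, 1, 1, 1) fits (3, 1, 1, 1); releases (2, 1, 1, 0), pool now (5, 2, 2, 1)
  W7: need (2, 2, 2, 0) fits (5, 2, 2, 1); releases (3, 1, 0, 0), pool now (8, 3, 2, 1)
  blocked: W1 wants (4, 4, 2, 0), pool (8, 3, 2, 1) — not enough R0
  blocked: W4 wants (4, 3, 3, 1), pool (8, 3, 2, 1) — not enough R1
  blocked: W6 wants (4, 4, 3, 0), pool (8, 3, 2, 1) — not enough R0 and R1
  blocked: W5 wants (1, 0, 3, 0), pool (8, 3, 2, 1) — not enough R1
Had the request been granted, W1, W4, W6 and W5 could never finish.


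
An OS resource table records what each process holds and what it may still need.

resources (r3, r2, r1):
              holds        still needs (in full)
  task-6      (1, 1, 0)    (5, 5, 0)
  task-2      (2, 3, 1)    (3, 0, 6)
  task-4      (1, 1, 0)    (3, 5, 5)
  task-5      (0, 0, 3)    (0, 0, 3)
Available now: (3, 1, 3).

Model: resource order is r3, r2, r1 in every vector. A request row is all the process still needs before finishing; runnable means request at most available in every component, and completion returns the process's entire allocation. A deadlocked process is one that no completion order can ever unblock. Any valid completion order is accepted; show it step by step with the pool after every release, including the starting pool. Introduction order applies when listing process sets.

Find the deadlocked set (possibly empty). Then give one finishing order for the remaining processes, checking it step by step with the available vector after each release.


The deadlocked set is task-6 and task-4.
Key observation: no order helps: past task-5, task-2, the free pool tops out at (5, 4, 7), below what each blocked process needs in r2.
One completion order for the rest: task-5, task-2. Step-by-step check:
  pool = (3, 1, 3)
  task-5: need (0, 0, 3) fits (3, 1, 3); releases (0, 0, 3), pool now (3, 1, 6)
  task-2: need (3, 0, 6) fits (3, 1, 6); releases (2, 3, 1), pool now (5, 4, 7)
None of the blocked processes ever fits:
  task-6 still needs (5, 5, 0) but only (5, 4, 7) is free — short on r2
  task-4 still needs (3, 5, 5) but only (5, 4, 7) is free — short on r2


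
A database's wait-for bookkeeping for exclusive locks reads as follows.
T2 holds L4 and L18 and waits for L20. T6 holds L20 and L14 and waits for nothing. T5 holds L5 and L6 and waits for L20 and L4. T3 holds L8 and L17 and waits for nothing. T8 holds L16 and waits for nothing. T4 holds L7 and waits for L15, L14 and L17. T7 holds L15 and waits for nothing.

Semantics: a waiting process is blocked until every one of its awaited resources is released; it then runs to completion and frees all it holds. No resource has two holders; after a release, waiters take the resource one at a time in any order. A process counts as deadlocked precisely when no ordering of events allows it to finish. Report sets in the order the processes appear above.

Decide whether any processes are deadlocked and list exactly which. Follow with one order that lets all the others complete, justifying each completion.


No process is deadlocked.
Key observation: the waits form no ring: some process can always run, and its releases unblock the others one by one.
One completion order for the rest: T8, T7, T6, T2, T3, T5, T4.
Verifying each step:
  run T8 (it waits on nothing); releases L16
  run T7 (it waits on nothing); releases L15
  run T6 (it waits on nothing); releases L20 and L14
  T2 waits on L20 — all released -> runs and releases L4 and L18
  run T3 (it waits on nothing); releases L8 and L17
  T5 waits on L20 and L4 — all released -> runs and releases L5 and L6
  T4 waits on L15, L14 and L17 — all released -> runs and releases L7


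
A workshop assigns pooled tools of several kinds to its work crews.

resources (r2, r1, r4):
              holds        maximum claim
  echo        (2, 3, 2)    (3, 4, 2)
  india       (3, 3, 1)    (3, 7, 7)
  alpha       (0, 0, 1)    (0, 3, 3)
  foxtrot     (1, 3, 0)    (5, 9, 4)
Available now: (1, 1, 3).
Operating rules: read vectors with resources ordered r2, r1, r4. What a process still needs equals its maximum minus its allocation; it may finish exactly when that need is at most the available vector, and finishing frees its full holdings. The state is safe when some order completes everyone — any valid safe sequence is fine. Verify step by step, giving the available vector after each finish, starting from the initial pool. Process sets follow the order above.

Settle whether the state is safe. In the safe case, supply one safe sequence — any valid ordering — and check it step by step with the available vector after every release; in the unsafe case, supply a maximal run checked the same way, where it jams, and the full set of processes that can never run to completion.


SAFE — a valid safe sequence is echo, alpha, india, foxtrot.
Key observation: echo is the earliest step where a requested resource binds exactly: need (1, 1, 0), pool (1, 1, 3) at its turn.
Verifying each step:
  pool = (1, 1, 3)
  echo needs (1, 1, 0) <= (1, 1, 3) -> finishes; pool += (2, 3, 2) = (3, 4, 5)
  alpha needs (0, 3, 2) <= (3, 4, 5) -> finishes; pool += (0, 0, 1) = (3, 4, 6)
  india needs (0, 4, 6) <= (3, 4, 6) -> finishes; pool += (3, 3, 1) = (6, 7, 7)
  foxtrot needs (4, 6, 4) <= (6, 7, 7) -> finishes; pool += (1, 3, 0) = (7, 10, 7)
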